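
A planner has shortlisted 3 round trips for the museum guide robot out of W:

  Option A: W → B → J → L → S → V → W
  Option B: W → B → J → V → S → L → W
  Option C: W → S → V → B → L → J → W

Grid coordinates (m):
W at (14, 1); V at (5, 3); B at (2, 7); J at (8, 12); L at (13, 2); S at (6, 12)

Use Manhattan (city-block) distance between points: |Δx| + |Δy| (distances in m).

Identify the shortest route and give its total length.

Option A: 18 + 11 + 15 + 17 + 10 + 11 = 82
Option B: 18 + 11 + 12 + 10 + 17 + 2 = 70
Option C: 19 + 10 + 7 + 16 + 15 + 17 = 84

70 m — Option B is the shortest.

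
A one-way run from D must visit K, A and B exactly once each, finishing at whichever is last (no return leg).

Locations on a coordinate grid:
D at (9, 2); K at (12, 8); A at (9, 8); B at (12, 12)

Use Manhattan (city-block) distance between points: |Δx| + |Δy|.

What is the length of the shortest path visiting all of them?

There are 3! = 6 possible orderings.
D - K - A - B: 9+3+7 = 19
D - K - B - A: 9+4+7 = 20
D - A - K - B: 6+3+4 = 13
D - A - B - K: 6+7+4 = 17
D - B - K - A: 13+4+3 = 20
D - B - A - K: 13+7+3 = 23
The minimum is 13.
One shortest path: D → A → K → B.

Shortest open route: 13.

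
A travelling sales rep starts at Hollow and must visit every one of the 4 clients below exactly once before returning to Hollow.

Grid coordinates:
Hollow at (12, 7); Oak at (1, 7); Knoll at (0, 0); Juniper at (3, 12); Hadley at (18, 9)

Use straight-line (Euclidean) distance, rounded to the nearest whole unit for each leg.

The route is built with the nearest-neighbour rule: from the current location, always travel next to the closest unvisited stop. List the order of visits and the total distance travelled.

Nearest-neighbour total = 47; route Hollow → Hadley → Juniper → Oak → Knoll → Hollow.

At Hollow the remaining stops are Hadley 6, Juniper 10, Oak 11, Knoll 14; go to Hadley.
At Hadley the remaining stops are Juniper 15, Oak 17, Knoll 20; go to Juniper.
At Juniper the remaining stops are Oak 5, Knoll 12; go to Oak.
At Oak the remaining stops are Knoll 7; go to Knoll.
Return Knoll→Hollow: 14.
Total = 6 + 15 + 5 + 7 + 14 = 47.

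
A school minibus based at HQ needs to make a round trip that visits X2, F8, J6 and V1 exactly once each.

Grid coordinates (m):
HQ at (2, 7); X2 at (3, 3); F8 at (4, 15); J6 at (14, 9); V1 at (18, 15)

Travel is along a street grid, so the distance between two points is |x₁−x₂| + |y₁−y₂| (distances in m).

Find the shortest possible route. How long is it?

Minimum total distance: 56 m.

HQ→X2→F8→J6→V1→HQ: 5+13+16+10+24 = 68
HQ→X2→F8→V1→J6→HQ: 5+13+14+10+14 = 56
HQ→X2→J6→F8→V1→HQ: 5+17+16+14+24 = 76
HQ→X2→J6→V1→F8→HQ: 5+17+10+14+10 = 56
HQ→X2→V1→F8→J6→HQ: 5+27+14+16+14 = 76
HQ→X2→V1→J6→F8→HQ: 5+27+10+16+10 = 68
HQ→F8→X2→J6→V1→HQ: 10+13+17+10+24 = 74
HQ→F8→X2→V1→J6→HQ: 10+13+27+10+14 = 74
HQ→F8→J6→X2→V1→HQ: 10+16+17+27+24 = 94
HQ→F8→V1→X2→J6→HQ: 10+14+27+17+14 = 82
HQ→J6→X2→F8→V1→HQ: 14+17+13+14+24 = 82
HQ→J6→F8→X2→V1→HQ: 14+16+13+27+24 = 94
The minimum is 56.
One optimal route: HQ → X2 → F8 → V1 → J6 → HQ (or its reverse).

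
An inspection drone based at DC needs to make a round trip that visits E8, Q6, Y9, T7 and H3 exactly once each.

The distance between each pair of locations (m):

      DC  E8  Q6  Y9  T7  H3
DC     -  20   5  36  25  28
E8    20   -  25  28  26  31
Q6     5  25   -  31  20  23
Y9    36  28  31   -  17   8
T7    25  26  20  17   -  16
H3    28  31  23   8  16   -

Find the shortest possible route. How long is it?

Shortest round trip = 97 m.

With 5 stops there are 5!/2 = 60 distinct round trips (a route and its reverse cost the same).
DC - E8 - Q6 - Y9 - T7 - H3 - DC: 20+25+31+17+16+28 = 137
DC - E8 - Q6 - Y9 - H3 - T7 - DC: 20+25+31+8+16+25 = 125
DC - E8 - Q6 - T7 - Y9 - H3 - DC: 20+25+20+17+8+28 = 118
DC - E8 - Q6 - T7 - H3 - Y9 - DC: 20+25+20+16+8+36 = 125
DC - E8 - Q6 - H3 - Y9 - T7 - DC: 20+25+23+8+17+25 = 118
DC - E8 - Q6 - H3 - T7 - Y9 - DC: 20+25+23+16+17+36 = 137
DC - E8 - Y9 - Q6 - T7 - H3 - DC: 20+28+31+20+16+28 = 143
DC - E8 - Y9 - Q6 - H3 - T7 - DC: 20+28+31+23+16+25 = 143
DC - E8 - Y9 - T7 - Q6 - H3 - DC: 20+28+17+20+23+28 = 136
DC - E8 - Y9 - T7 - H3 - Q6 - DC: 20+28+17+16+23+5 = 109
DC - E8 - Y9 - H3 - Q6 - T7 - DC: 20+28+8+23+20+25 = 124
DC - E8 - Y9 - H3 - T7 - Q6 - DC: 20+28+8+16+20+5 = 97
DC - E8 - T7 - Q6 - Y9 - H3 - DC: 20+26+20+31+8+28 = 133
DC - E8 - T7 - Q6 - H3 - Y9 - DC: 20+26+20+23+8+36 = 133
… (46 more)
The minimum is 97.
One optimal route: DC → E8 → Y9 → H3 → T7 → Q6 → DC (or its reverse).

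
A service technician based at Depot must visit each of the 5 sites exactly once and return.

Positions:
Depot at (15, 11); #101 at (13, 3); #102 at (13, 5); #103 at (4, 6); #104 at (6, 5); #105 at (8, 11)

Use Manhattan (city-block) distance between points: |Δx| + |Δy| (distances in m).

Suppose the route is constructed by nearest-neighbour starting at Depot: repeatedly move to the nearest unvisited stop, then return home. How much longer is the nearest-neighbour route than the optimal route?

From Depot: #105=7, #102=8, #101=10, #104=15, #103=16 → choose #105 (7).
From #105: #104=8, #103=9, #102=11, #101=13 → choose #104 (8).
From #104: #103=3, #102=7, #101=9 → choose #103 (3).
From #103: #102=10, #101=12 → choose #102 (10).
From #102: #101=2 → choose #101 (2).
NN route Depot → #105 → #104 → #103 → #102 → #101 → Depot costs 40.
Optimal: Depot → #101 → #102 → #104 → #103 → #105 → Depot costs 38 (by enumerating all 60 distinct tours).
Excess = 40 − 38 = 2.

Excess over optimum: 2 m.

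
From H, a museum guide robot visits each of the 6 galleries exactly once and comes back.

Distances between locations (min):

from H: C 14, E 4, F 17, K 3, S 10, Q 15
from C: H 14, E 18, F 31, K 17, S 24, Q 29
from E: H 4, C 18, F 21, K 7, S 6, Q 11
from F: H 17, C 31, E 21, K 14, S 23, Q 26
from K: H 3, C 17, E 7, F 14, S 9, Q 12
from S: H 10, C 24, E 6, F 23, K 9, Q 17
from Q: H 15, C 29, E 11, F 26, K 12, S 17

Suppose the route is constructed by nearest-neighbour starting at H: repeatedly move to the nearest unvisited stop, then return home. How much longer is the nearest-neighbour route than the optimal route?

H: K=3, E=4, S=10, C=14, Q=15, F=17 ⇒ K
K: E=7, S=9, Q=12, F=14, C=17 ⇒ E
E: S=6, Q=11, C=18, F=21 ⇒ S
S: Q=17, F=23, C=24 ⇒ Q
Q: F=26, C=29 ⇒ F
F: C=31 ⇒ C
NN route H → K → E → S → Q → F → C → H costs 104.
Optimal: H → C → E → S → Q → F → K → H costs 98 (by enumerating all 360 distinct tours).
Excess = 104 − 98 = 6.

6 min longer than the optimal tour.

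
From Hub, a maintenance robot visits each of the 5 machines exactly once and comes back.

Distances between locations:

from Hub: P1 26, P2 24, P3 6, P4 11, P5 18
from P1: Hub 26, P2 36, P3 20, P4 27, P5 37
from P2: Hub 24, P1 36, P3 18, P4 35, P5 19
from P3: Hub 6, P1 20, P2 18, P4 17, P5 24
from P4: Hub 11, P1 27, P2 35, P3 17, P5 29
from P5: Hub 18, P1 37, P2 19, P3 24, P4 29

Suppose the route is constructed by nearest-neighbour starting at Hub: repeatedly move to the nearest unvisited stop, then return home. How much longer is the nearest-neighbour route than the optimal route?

The nearest-neighbour route is 10 longer than optimal.

From Hub: P3=6, P4=11, P5=18, P2=24, P1=26 → choose P3 (6).
From P3: P4=17, P2=18, P1=20, P5=24 → choose P4 (17).
From P4: P1=27, P5=29, P2=35 → choose P1 (27).
From P1: P2=36, P5=37 → choose P2 (36).
From P2: P5=19 → choose P5 (19).
NN route Hub → P3 → P4 → P1 → P2 → P5 → Hub costs 123.
Optimal: Hub → P4 → P1 → P3 → P2 → P5 → Hub costs 113 (by enumerating all 60 distinct tours).
Excess = 123 − 113 = 10.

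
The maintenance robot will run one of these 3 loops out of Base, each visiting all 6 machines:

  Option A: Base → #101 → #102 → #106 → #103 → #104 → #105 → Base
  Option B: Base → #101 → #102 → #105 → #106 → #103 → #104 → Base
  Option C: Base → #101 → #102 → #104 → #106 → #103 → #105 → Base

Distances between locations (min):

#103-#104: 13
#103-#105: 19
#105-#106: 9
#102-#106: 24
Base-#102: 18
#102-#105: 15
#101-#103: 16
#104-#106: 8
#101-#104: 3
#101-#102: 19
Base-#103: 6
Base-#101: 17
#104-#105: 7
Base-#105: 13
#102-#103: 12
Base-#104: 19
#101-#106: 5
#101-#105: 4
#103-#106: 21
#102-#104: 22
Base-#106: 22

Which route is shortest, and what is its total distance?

Option A: 17 + 19 + 24 + 21 + 13 + 7 + 13 = 114
Option B: 17 + 19 + 15 + 9 + 21 + 13 + 19 = 113
Option C: 17 + 19 + 22 + 8 + 21 + 19 + 13 = 119

113 min — Option B is the shortest.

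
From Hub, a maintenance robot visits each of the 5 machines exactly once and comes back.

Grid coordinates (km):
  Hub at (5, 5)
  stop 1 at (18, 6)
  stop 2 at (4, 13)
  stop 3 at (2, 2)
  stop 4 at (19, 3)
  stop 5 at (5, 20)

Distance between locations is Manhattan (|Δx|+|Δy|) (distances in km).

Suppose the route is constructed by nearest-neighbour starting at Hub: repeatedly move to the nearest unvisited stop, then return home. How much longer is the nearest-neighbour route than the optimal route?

The nearest-neighbour route is 2 km longer than optimal.

Hub: stop 3=6, stop 2=9, stop 1=14, stop 5=15, stop 4=16 ⇒ stop 3
stop 3: stop 2=13, stop 4=18, stop 1=20, stop 5=21 ⇒ stop 2
stop 2: stop 5=8, stop 1=21, stop 4=25 ⇒ stop 5
stop 5: stop 1=27, stop 4=31 ⇒ stop 1
stop 1: stop 4=4 ⇒ stop 4
NN route Hub → stop 3 → stop 2 → stop 5 → stop 1 → stop 4 → Hub costs 74.
Optimal: Hub → stop 1 → stop 4 → stop 3 → stop 2 → stop 5 → Hub costs 72 (by enumerating all 60 distinct tours).
Excess = 74 − 72 = 2.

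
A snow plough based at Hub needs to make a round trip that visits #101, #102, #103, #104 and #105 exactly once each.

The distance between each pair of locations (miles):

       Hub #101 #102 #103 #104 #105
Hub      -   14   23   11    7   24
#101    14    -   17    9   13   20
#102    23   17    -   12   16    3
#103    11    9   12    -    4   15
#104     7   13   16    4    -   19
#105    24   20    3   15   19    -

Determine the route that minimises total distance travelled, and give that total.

Minimum total distance: 60 miles.

Hub-#101-#102-#103-#104-#105-Hub: 14+17+12+4+19+24 = 90
Hub-#101-#102-#103-#105-#104-Hub: 14+17+12+15+19+7 = 84
Hub-#101-#102-#104-#103-#105-Hub: 14+17+16+4+15+24 = 90
Hub-#101-#102-#104-#105-#103-Hub: 14+17+16+19+15+11 = 92
Hub-#101-#102-#105-#103-#104-Hub: 14+17+3+15+4+7 = 60
Hub-#101-#102-#105-#104-#103-Hub: 14+17+3+19+4+11 = 68
Hub-#101-#103-#102-#104-#105-Hub: 14+9+12+16+19+24 = 94
Hub-#101-#103-#102-#105-#104-Hub: 14+9+12+3+19+7 = 64
Hub-#101-#103-#104-#102-#105-Hub: 14+9+4+16+3+24 = 70
Hub-#101-#103-#104-#105-#102-Hub: 14+9+4+19+3+23 = 72
Hub-#101-#103-#105-#102-#104-Hub: 14+9+15+3+16+7 = 64
Hub-#101-#103-#105-#104-#102-Hub: 14+9+15+19+16+23 = 96
Hub-#101-#104-#102-#103-#105-Hub: 14+13+16+12+15+24 = 94
Hub-#101-#104-#102-#105-#103-Hub: 14+13+16+3+15+11 = 72
… (46 more)
The minimum is 60.
One optimal route: Hub → #101 → #102 → #105 → #103 → #104 → Hub (or its reverse).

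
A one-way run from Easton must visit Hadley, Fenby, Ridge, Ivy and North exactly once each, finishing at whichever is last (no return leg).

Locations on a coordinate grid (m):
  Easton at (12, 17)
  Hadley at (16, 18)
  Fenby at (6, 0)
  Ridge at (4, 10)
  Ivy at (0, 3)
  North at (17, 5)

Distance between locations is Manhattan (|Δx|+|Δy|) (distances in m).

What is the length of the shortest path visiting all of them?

There are 5! = 120 possible orderings.
Easton - Hadley - Fenby - Ridge - Ivy - North: 5+28+12+11+19 = 75
Easton - Hadley - Fenby - Ridge - North - Ivy: 5+28+12+18+19 = 82
Easton - Hadley - Fenby - Ivy - Ridge - North: 5+28+9+11+18 = 71
Easton - Hadley - Fenby - Ivy - North - Ridge: 5+28+9+19+18 = 79
Easton - Hadley - Fenby - North - Ridge - Ivy: 5+28+16+18+11 = 78
Easton - Hadley - Fenby - North - Ivy - Ridge: 5+28+16+19+11 = 79
Easton - Hadley - Ridge - Fenby - Ivy - North: 5+20+12+9+19 = 65
Easton - Hadley - Ridge - Fenby - North - Ivy: 5+20+12+16+19 = 72
Easton - Hadley - Ridge - Ivy - Fenby - North: 5+20+11+9+16 = 61
Easton - Hadley - Ridge - Ivy - North - Fenby: 5+20+11+19+16 = 71
Easton - Hadley - Ridge - North - Fenby - Ivy: 5+20+18+16+9 = 68
Easton - Hadley - Ridge - North - Ivy - Fenby: 5+20+18+19+9 = 71
Easton - Hadley - Ivy - Fenby - Ridge - North: 5+31+9+12+18 = 75
Easton - Hadley - Ivy - Fenby - North - Ridge: 5+31+9+16+18 = 79
… (106 more)
Easton - Hadley - North - Fenby - Ivy - Ridge: 5+14+16+9+11 = 55  ← best
The minimum is 55.
One shortest path: Easton → Hadley → North → Fenby → Ivy → Ridge.

Minimum one-way distance = 55 m.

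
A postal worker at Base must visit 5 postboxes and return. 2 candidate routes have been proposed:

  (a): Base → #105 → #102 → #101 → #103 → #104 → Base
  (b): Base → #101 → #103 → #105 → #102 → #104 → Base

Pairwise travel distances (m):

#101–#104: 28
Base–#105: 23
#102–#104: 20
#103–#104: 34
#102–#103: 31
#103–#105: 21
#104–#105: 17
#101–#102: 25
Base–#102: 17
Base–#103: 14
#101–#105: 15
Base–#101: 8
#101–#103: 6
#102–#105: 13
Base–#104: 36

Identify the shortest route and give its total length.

104 m — (b) is the shortest.

(a): 23 + 13 + 25 + 6 + 34 + 36 = 137
(b): 8 + 6 + 21 + 13 + 20 + 36 = 104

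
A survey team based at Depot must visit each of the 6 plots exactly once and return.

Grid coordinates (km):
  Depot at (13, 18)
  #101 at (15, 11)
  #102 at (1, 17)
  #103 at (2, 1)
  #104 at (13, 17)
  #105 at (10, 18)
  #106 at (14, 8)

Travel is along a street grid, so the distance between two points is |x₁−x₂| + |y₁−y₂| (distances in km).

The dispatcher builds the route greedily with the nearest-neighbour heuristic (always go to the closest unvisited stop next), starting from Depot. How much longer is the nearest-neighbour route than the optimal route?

Excess over optimum: 2 km.

Depot: #104=1, #105=3, #101=9, #106=11, #102=13, #103=28 ⇒ #104
#104: #105=4, #101=8, #106=10, #102=12, #103=27 ⇒ #105
#105: #102=10, #101=12, #106=14, #103=25 ⇒ #102
#102: #103=17, #101=20, #106=22 ⇒ #103
#103: #106=19, #101=23 ⇒ #106
#106: #101=4 ⇒ #101
NN route Depot → #104 → #105 → #102 → #103 → #106 → #101 → Depot costs 64.
Optimal: Depot → #104 → #101 → #106 → #103 → #102 → #105 → Depot costs 62 (by enumerating all 360 distinct tours).
Excess = 64 − 62 = 2.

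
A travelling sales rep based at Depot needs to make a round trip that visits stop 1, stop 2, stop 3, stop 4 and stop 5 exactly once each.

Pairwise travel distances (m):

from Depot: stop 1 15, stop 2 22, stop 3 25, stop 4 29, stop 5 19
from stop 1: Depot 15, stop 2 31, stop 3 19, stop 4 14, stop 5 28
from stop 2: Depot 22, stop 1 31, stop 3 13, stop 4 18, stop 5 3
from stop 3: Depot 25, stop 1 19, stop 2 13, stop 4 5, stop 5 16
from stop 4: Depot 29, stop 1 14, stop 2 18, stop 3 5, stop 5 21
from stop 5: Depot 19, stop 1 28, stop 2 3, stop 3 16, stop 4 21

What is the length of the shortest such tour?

There are 60 distinct closed tours to check (reversals are equivalent).
Depot-stop 1-stop 2-stop 3-stop 4-stop 5-Depot: 15+31+13+5+21+19 = 104
Depot-stop 1-stop 2-stop 3-stop 5-stop 4-Depot: 15+31+13+16+21+29 = 125
Depot-stop 1-stop 2-stop 4-stop 3-stop 5-Depot: 15+31+18+5+16+19 = 104
Depot-stop 1-stop 2-stop 4-stop 5-stop 3-Depot: 15+31+18+21+16+25 = 126
Depot-stop 1-stop 2-stop 5-stop 3-stop 4-Depot: 15+31+3+16+5+29 = 99
Depot-stop 1-stop 2-stop 5-stop 4-stop 3-Depot: 15+31+3+21+5+25 = 100
Depot-stop 1-stop 3-stop 2-stop 4-stop 5-Depot: 15+19+13+18+21+19 = 105
Depot-stop 1-stop 3-stop 2-stop 5-stop 4-Depot: 15+19+13+3+21+29 = 100
Depot-stop 1-stop 3-stop 4-stop 2-stop 5-Depot: 15+19+5+18+3+19 = 79
Depot-stop 1-stop 3-stop 4-stop 5-stop 2-Depot: 15+19+5+21+3+22 = 85
Depot-stop 1-stop 3-stop 5-stop 2-stop 4-Depot: 15+19+16+3+18+29 = 100
Depot-stop 1-stop 3-stop 5-stop 4-stop 2-Depot: 15+19+16+21+18+22 = 111
Depot-stop 1-stop 4-stop 2-stop 3-stop 5-Depot: 15+14+18+13+16+19 = 95
Depot-stop 1-stop 4-stop 2-stop 5-stop 3-Depot: 15+14+18+3+16+25 = 91
… (46 more)
Depot-stop 1-stop 4-stop 3-stop 2-stop 5-Depot: 15+14+5+13+3+19 = 69  ← best
The minimum is 69.
One optimal route: Depot → stop 1 → stop 4 → stop 3 → stop 2 → stop 5 → Depot (or its reverse).

Shortest round trip = 69 m.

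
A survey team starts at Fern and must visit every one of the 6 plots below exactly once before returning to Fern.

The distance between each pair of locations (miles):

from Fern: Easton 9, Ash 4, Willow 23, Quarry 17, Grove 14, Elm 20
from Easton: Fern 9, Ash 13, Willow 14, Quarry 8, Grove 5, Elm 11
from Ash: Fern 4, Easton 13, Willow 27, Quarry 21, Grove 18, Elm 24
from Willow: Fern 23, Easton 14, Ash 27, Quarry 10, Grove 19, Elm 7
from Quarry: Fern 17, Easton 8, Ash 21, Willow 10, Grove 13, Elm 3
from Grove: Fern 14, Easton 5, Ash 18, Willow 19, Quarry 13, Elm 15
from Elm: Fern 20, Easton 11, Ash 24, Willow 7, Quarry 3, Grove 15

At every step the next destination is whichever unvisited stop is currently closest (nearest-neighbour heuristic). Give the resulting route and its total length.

68 miles along Fern → Ash → Easton → Grove → Quarry → Elm → Willow → Fern.

Fern → [Ash:4 / Easton:9 / Grove:14 / Quarry:17 / Elm:20 / Willow:23] → Ash (4)
Ash → [Easton:13 / Grove:18 / Quarry:21 / Elm:24 / Willow:27] → Easton (13)
Easton → [Grove:5 / Quarry:8 / Elm:11 / Willow:14] → Grove (5)
Grove → [Quarry:13 / Elm:15 / Willow:19] → Quarry (13)
Quarry → [Elm:3 / Willow:10] → Elm (3)
Elm → [Willow:7] → Willow (7)
Return Willow→Fern: 23.
Total = 4 + 13 + 5 + 13 + 3 + 7 + 23 = 68.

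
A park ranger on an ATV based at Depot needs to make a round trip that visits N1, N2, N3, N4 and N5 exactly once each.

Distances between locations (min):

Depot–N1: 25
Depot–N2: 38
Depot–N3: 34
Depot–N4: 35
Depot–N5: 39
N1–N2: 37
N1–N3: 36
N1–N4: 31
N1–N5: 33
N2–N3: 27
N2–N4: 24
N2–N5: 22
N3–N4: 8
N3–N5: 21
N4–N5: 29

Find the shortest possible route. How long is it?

With 5 stops there are 5!/2 = 60 distinct round trips (a route and its reverse cost the same).
Depot→N1→N2→N3→N4→N5→Depot: 25+37+27+8+29+39 = 165
Depot→N1→N2→N3→N5→N4→Depot: 25+37+27+21+29+35 = 174
Depot→N1→N2→N4→N3→N5→Depot: 25+37+24+8+21+39 = 154
Depot→N1→N2→N4→N5→N3→Depot: 25+37+24+29+21+34 = 170
Depot→N1→N2→N5→N3→N4→Depot: 25+37+22+21+8+35 = 148
Depot→N1→N2→N5→N4→N3→Depot: 25+37+22+29+8+34 = 155
Depot→N1→N3→N2→N4→N5→Depot: 25+36+27+24+29+39 = 180
Depot→N1→N3→N2→N5→N4→Depot: 25+36+27+22+29+35 = 174
Depot→N1→N3→N4→N2→N5→Depot: 25+36+8+24+22+39 = 154
Depot→N1→N3→N4→N5→N2→Depot: 25+36+8+29+22+38 = 158
Depot→N1→N3→N5→N2→N4→Depot: 25+36+21+22+24+35 = 163
Depot→N1→N3→N5→N4→N2→Depot: 25+36+21+29+24+38 = 173
Depot→N1→N4→N2→N3→N5→Depot: 25+31+24+27+21+39 = 167
Depot→N1→N4→N2→N5→N3→Depot: 25+31+24+22+21+34 = 157
… (46 more)
Depot→N1→N4→N3→N5→N2→Depot: 25+31+8+21+22+38 = 145  ← best
The minimum is 145.
One optimal route: Depot → N1 → N4 → N3 → N5 → N2 → Depot (or its reverse).

145 min — the shortest possible round trip.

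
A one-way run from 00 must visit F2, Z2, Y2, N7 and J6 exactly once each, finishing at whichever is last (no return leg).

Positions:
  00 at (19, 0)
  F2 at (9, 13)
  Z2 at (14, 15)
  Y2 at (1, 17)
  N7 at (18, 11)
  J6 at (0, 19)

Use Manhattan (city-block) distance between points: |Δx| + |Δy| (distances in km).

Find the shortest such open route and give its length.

There are 5! = 120 possible orderings.
00 - F2 - Z2 - Y2 - N7 - J6: 23+7+15+23+26 = 94
00 - F2 - Z2 - Y2 - J6 - N7: 23+7+15+3+26 = 74
00 - F2 - Z2 - N7 - Y2 - J6: 23+7+8+23+3 = 64
00 - F2 - Z2 - N7 - J6 - Y2: 23+7+8+26+3 = 67
00 - F2 - Z2 - J6 - Y2 - N7: 23+7+18+3+23 = 74
00 - F2 - Z2 - J6 - N7 - Y2: 23+7+18+26+23 = 97
00 - F2 - Y2 - Z2 - N7 - J6: 23+12+15+8+26 = 84
00 - F2 - Y2 - Z2 - J6 - N7: 23+12+15+18+26 = 94
00 - F2 - Y2 - N7 - Z2 - J6: 23+12+23+8+18 = 84
00 - F2 - Y2 - N7 - J6 - Z2: 23+12+23+26+18 = 102
00 - F2 - Y2 - J6 - Z2 - N7: 23+12+3+18+8 = 64
00 - F2 - Y2 - J6 - N7 - Z2: 23+12+3+26+8 = 72
00 - F2 - N7 - Z2 - Y2 - J6: 23+11+8+15+3 = 60
00 - F2 - N7 - Z2 - J6 - Y2: 23+11+8+18+3 = 63
… (106 more)
00 - N7 - Z2 - F2 - Y2 - J6: 12+8+7+12+3 = 42  ← best
The minimum is 42.
One shortest path: 00 → N7 → Z2 → F2 → Y2 → J6.

Shortest open route: 42 km.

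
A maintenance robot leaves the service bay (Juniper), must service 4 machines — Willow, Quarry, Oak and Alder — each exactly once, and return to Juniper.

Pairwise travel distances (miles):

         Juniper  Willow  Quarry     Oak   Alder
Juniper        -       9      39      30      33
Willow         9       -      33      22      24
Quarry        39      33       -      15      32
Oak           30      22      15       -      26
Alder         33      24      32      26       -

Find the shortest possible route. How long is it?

110 miles — the shortest possible round trip.

With 4 stops there are 4!/2 = 12 distinct round trips (a route and its reverse cost the same).
Juniper → Willow → Quarry → Oak → Alder → Juniper: 9+33+15+26+33 = 116
Juniper → Willow → Quarry → Alder → Oak → Juniper: 9+33+32+26+30 = 130
Juniper → Willow → Oak → Quarry → Alder → Juniper: 9+22+15+32+33 = 111
Juniper → Willow → Oak → Alder → Quarry → Juniper: 9+22+26+32+39 = 128
Juniper → Willow → Alder → Quarry → Oak → Juniper: 9+24+32+15+30 = 110
Juniper → Willow → Alder → Oak → Quarry → Juniper: 9+24+26+15+39 = 113
Juniper → Quarry → Willow → Oak → Alder → Juniper: 39+33+22+26+33 = 153
Juniper → Quarry → Willow → Alder → Oak → Juniper: 39+33+24+26+30 = 152
Juniper → Quarry → Oak → Willow → Alder → Juniper: 39+15+22+24+33 = 133
Juniper → Quarry → Alder → Willow → Oak → Juniper: 39+32+24+22+30 = 147
Juniper → Oak → Willow → Quarry → Alder → Juniper: 30+22+33+32+33 = 150
Juniper → Oak → Quarry → Willow → Alder → Juniper: 30+15+33+24+33 = 135
The minimum is 110.
One optimal route: Juniper → Willow → Alder → Quarry → Oak → Juniper (or its reverse).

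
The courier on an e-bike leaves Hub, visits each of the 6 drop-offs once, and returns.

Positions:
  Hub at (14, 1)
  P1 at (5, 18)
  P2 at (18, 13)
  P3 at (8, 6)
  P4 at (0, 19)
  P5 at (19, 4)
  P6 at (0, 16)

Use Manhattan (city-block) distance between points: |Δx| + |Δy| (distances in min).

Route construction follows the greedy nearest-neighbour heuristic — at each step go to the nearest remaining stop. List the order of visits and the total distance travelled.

Hub → [P5:8 / P3:11 / P2:16 / P1:26 / P6:29 / P4:32] → P5 (8)
P5 → [P2:10 / P3:13 / P1:28 / P6:31 / P4:34] → P2 (10)
P2 → [P3:17 / P1:18 / P6:21 / P4:24] → P3 (17)
P3 → [P1:15 / P6:18 / P4:21] → P1 (15)
P1 → [P4:6 / P6:7] → P4 (6)
P4 → [P6:3] → P6 (3)
Return P6→Hub: 29.
Total = 8 + 10 + 17 + 15 + 6 + 3 + 29 = 88.

Total distance 88 min via the nearest-neighbour route Hub → P5 → P2 → P3 → P1 → P4 → P6 → Hub.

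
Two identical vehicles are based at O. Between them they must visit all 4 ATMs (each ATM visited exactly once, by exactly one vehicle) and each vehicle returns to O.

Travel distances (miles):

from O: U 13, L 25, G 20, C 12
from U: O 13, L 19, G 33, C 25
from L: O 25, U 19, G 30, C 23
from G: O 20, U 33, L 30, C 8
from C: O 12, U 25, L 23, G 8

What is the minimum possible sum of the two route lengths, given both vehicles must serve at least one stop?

Try each way of splitting the stops between the two vehicles (each non-empty) and, for each split, find the best tour for each vehicle:
  {U} + {L, G, C}: 26 + 75 = 101
  {L} + {U, G, C}: 50 + 66 = 116
  {U, L} + {G, C}: 57 + 40 = 97
  {G} + {U, L, C}: 40 + 67 = 107
  {U, G} + {L, C}: 66 + 60 = 126
  {L, G} + {U, C}: 75 + 50 = 125
  … (7 splits in total)
Best: vehicle 1 O → U → L → O = 57; vehicle 2 O → G → C → O = 40; combined 97.

97 miles — the smallest possible combined total.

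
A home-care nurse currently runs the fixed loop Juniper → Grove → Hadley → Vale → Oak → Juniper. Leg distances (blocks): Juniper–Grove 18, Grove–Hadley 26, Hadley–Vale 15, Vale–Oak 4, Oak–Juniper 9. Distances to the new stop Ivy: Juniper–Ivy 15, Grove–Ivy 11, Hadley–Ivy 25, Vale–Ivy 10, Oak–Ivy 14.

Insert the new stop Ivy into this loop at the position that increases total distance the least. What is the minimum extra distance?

Minimum extra distance: 8 blocks, inserting Ivy between Juniper and Grove.

Insertion cost between consecutive stops i–j is d(i,Ivy) + d(Ivy,j) − d(i,j):
  between Juniper and Grove: 15 + 11 − 18 = 8
  between Grove and Hadley: 11 + 25 − 26 = 10
  between Hadley and Vale: 25 + 10 − 15 = 20
  between Vale and Oak: 10 + 14 − 4 = 20
  between Oak and Juniper: 14 + 15 − 9 = 20
Cheapest insertion is between Juniper and Grove, adding 8.
New total = 72 + 8 = 80.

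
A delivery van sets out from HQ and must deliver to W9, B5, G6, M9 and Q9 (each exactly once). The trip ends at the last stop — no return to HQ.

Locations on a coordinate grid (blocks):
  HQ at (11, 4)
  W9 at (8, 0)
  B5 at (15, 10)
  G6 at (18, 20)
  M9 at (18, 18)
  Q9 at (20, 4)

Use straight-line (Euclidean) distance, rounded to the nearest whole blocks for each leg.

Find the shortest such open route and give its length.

Shortest open route: 37 blocks.

There are 5! = 120 possible orderings.
HQ → W9 → B5 → G6 → M9 → Q9: 5+12+10+2+14 = 43
HQ → W9 → B5 → G6 → Q9 → M9: 5+12+10+16+14 = 57
HQ → W9 → B5 → M9 → G6 → Q9: 5+12+9+2+16 = 44
HQ → W9 → B5 → M9 → Q9 → G6: 5+12+9+14+16 = 56
HQ → W9 → B5 → Q9 → G6 → M9: 5+12+8+16+2 = 43
HQ → W9 → B5 → Q9 → M9 → G6: 5+12+8+14+2 = 41
HQ → W9 → G6 → B5 → M9 → Q9: 5+22+10+9+14 = 60
HQ → W9 → G6 → B5 → Q9 → M9: 5+22+10+8+14 = 59
HQ → W9 → G6 → M9 → B5 → Q9: 5+22+2+9+8 = 46
HQ → W9 → G6 → M9 → Q9 → B5: 5+22+2+14+8 = 51
HQ → W9 → G6 → Q9 → B5 → M9: 5+22+16+8+9 = 60
HQ → W9 → G6 → Q9 → M9 → B5: 5+22+16+14+9 = 66
HQ → W9 → M9 → B5 → G6 → Q9: 5+21+9+10+16 = 61
HQ → W9 → M9 → B5 → Q9 → G6: 5+21+9+8+16 = 59
… (106 more)
HQ → W9 → Q9 → B5 → M9 → G6: 5+13+8+9+2 = 37  ← best
The minimum is 37.
One shortest path: HQ → W9 → Q9 → B5 → M9 → G6.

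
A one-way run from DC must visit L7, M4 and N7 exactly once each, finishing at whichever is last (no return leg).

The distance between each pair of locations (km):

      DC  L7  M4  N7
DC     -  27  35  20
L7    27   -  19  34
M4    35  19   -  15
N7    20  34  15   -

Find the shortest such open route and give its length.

Shortest open route: 54 km.

There are 3! = 6 possible orderings.
DC → L7 → M4 → N7: 27+19+15 = 61
DC → L7 → N7 → M4: 27+34+15 = 76
DC → M4 → L7 → N7: 35+19+34 = 88
DC → M4 → N7 → L7: 35+15+34 = 84
DC → N7 → L7 → M4: 20+34+19 = 73
DC → N7 → M4 → L7: 20+15+19 = 54
The minimum is 54.
One shortest path: DC → N7 → M4 → L7.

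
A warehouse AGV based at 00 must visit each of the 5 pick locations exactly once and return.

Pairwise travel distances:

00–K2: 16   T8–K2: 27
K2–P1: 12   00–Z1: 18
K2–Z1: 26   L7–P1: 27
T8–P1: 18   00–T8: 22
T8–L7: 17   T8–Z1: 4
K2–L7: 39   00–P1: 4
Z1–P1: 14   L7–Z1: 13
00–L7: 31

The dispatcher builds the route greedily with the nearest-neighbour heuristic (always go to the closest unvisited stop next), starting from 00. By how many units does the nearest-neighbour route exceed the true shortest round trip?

The nearest-neighbour route is 3 longer than optimal.

00: P1=4, K2=16, Z1=18, T8=22, L7=31 ⇒ P1
P1: K2=12, Z1=14, T8=18, L7=27 ⇒ K2
K2: Z1=26, T8=27, L7=39 ⇒ Z1
Z1: T8=4, L7=13 ⇒ T8
T8: L7=17 ⇒ L7
NN route 00 → P1 → K2 → Z1 → T8 → L7 → 00 costs 94.
Optimal: 00 → K2 → T8 → L7 → Z1 → P1 → 00 costs 91 (by enumerating all 60 distinct tours).
Excess = 94 − 91 = 3.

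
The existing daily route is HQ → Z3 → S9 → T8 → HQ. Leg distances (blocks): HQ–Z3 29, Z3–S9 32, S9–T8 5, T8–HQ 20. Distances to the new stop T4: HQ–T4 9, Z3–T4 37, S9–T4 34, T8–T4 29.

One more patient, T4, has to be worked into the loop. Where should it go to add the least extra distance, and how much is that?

+17 blocks — insert T4 between HQ and Z3.

Insertion cost between consecutive stops i–j is d(i,T4) + d(T4,j) − d(i,j):
  between HQ and Z3: 9 + 37 − 29 = 17
  between Z3 and S9: 37 + 34 − 32 = 39
  between S9 and T8: 34 + 29 − 5 = 58
  between T8 and HQ: 29 + 9 − 20 = 18
Cheapest insertion is between HQ and Z3, adding 17.
New total = 86 + 17 = 103.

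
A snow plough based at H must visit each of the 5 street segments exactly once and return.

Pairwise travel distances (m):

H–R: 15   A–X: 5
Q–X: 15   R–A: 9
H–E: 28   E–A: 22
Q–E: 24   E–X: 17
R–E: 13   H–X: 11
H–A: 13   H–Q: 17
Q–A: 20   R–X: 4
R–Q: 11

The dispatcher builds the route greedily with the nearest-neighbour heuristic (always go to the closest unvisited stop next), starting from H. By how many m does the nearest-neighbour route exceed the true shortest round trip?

H: X=11, A=13, R=15, Q=17, E=28 ⇒ X
X: R=4, A=5, Q=15, E=17 ⇒ R
R: A=9, Q=11, E=13 ⇒ A
A: Q=20, E=22 ⇒ Q
Q: E=24 ⇒ E
NN route H → X → R → A → Q → E → H costs 96.
Optimal: H → Q → R → E → X → A → H costs 76 (by enumerating all 60 distinct tours).
Excess = 96 − 76 = 20.

Excess over optimum: 20 m.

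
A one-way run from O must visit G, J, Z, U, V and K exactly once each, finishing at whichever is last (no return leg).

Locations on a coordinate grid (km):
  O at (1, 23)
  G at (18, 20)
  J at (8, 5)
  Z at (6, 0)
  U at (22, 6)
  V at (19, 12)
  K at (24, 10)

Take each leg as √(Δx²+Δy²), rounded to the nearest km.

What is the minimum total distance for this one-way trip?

There are 6! = 720 possible orderings.
O→G→J→Z→U→V→K: 17+18+5+17+7+5 = 69
O→G→J→Z→U→K→V: 17+18+5+17+4+5 = 66
O→G→J→Z→V→U→K: 17+18+5+18+7+4 = 69
O→G→J→Z→V→K→U: 17+18+5+18+5+4 = 67
O→G→J→Z→K→U→V: 17+18+5+21+4+7 = 72
O→G→J→Z→K→V→U: 17+18+5+21+5+7 = 73
O→G→J→U→Z→V→K: 17+18+14+17+18+5 = 89
O→G→J→U→Z→K→V: 17+18+14+17+21+5 = 92
… (712 more)
O→G→V→K→U→J→Z: 17+8+5+4+14+5 = 53  ← best
The minimum is 53.
One shortest path: O → G → V → K → U → J → Z.

Shortest open route: 53 km.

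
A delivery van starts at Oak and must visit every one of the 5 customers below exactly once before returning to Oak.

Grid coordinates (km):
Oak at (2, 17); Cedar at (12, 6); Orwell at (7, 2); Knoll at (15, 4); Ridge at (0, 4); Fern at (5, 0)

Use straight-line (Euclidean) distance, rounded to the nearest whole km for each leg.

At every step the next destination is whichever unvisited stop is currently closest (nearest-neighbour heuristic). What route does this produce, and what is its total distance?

From Oak: distances to unvisited — Ridge=13, Cedar=15, Orwell=16, Fern=17, Knoll=18. Nearest is Ridge (13).
From Ridge: distances to unvisited — Fern=6, Orwell=7, Cedar=12, Knoll=15. Nearest is Fern (6).
From Fern: distances to unvisited — Orwell=3, Cedar=9, Knoll=11. Nearest is Orwell (3).
From Orwell: distances to unvisited — Cedar=6, Knoll=8. Nearest is Cedar (6).
From Cedar: distances to unvisited — Knoll=4. Nearest is Knoll (4).
Return Knoll→Oak: 18.
Total = 13 + 6 + 3 + 6 + 4 + 18 = 50.

Nearest-neighbour total = 50 km; route Oak → Ridge → Fern → Orwell → Cedar → Knoll → Oak.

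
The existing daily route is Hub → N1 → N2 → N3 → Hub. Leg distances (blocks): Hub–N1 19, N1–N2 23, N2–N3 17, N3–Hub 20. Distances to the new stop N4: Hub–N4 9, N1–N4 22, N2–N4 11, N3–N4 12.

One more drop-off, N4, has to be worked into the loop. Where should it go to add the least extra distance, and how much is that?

Insertion cost between consecutive stops i–j is d(i,N4) + d(N4,j) − d(i,j):
  between Hub and N1: 9 + 22 − 19 = 12
  between N1 and N2: 22 + 11 − 23 = 10
  between N2 and N3: 11 + 12 − 17 = 6
  between N3 and Hub: 12 + 9 − 20 = 1
Cheapest insertion is between N3 and Hub, adding 1.
New total = 79 + 1 = 80.

Adding 1 blocks by placing N4 on the N3–Hub leg.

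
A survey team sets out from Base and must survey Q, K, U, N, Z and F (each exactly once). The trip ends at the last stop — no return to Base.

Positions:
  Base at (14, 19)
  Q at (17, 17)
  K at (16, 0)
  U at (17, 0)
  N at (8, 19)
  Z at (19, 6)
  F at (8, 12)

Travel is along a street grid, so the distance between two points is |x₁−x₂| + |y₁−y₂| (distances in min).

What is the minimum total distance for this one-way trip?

There are 6! = 720 possible orderings.
Base→Q→K→U→N→Z→F: 5+18+1+28+24+17 = 93
Base→Q→K→U→N→F→Z: 5+18+1+28+7+17 = 76
Base→Q→K→U→Z→N→F: 5+18+1+8+24+7 = 63
Base→Q→K→U→Z→F→N: 5+18+1+8+17+7 = 56
Base→Q→K→U→F→N→Z: 5+18+1+21+7+24 = 76
Base→Q→K→U→F→Z→N: 5+18+1+21+17+24 = 86
Base→Q→K→N→U→Z→F: 5+18+27+28+8+17 = 103
Base→Q→K→N→U→F→Z: 5+18+27+28+21+17 = 116
… (712 more)
Base→Q→N→F→Z→U→K: 5+11+7+17+8+1 = 49  ← best
The minimum is 49.
One shortest path: Base → Q → N → F → Z → U → K.

Shortest open route: 49 min.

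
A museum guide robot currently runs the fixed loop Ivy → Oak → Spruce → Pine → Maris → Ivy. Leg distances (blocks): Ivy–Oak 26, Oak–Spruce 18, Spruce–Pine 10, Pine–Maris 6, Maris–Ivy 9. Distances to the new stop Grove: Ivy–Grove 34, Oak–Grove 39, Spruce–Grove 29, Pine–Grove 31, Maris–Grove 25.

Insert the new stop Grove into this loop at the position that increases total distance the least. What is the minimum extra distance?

Minimum extra distance: 47 blocks, inserting Grove between Ivy and Oak.

Insertion cost between consecutive stops i–j is d(i,Grove) + d(Grove,j) − d(i,j):
  between Ivy and Oak: 34 + 39 − 26 = 47
  between Oak and Spruce: 39 + 29 − 18 = 50
  between Spruce and Pine: 29 + 31 − 10 = 50
  between Pine and Maris: 31 + 25 − 6 = 50
  between Maris and Ivy: 25 + 34 − 9 = 50
Cheapest insertion is between Ivy and Oak, adding 47.
New total = 69 + 47 = 116.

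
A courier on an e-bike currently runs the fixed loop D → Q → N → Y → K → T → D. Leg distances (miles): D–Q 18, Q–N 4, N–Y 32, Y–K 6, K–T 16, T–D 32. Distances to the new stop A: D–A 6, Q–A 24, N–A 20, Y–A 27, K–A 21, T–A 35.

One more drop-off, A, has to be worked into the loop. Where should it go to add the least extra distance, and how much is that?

Adding 9 miles by placing A on the T–D leg.

Insertion cost between consecutive stops i–j is d(i,A) + d(A,j) − d(i,j):
  between D and Q: 6 + 24 − 18 = 12
  between Q and N: 24 + 20 − 4 = 40
  between N and Y: 20 + 27 − 32 = 15
  between Y and K: 27 + 21 − 6 = 42
  between K and T: 21 + 35 − 16 = 40
  between T and D: 35 + 6 − 32 = 9
Cheapest insertion is between T and D, adding 9.
New total = 108 + 9 = 117.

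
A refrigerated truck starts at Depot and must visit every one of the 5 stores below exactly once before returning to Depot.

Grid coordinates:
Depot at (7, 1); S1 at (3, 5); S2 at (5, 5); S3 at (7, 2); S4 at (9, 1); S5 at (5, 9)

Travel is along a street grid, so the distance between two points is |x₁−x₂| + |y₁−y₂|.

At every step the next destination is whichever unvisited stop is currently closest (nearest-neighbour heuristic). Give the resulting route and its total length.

Depot → [S3:1 / S4:2 / S2:6 / S1:8 / S5:10] → S3 (1)
S3 → [S4:3 / S2:5 / S1:7 / S5:9] → S4 (3)
S4 → [S2:8 / S1:10 / S5:12] → S2 (8)
S2 → [S1:2 / S5:4] → S1 (2)
S1 → [S5:6] → S5 (6)
Return S5→Depot: 10.
Total = 1 + 3 + 8 + 2 + 6 + 10 = 30.

Total distance 30 via the nearest-neighbour route Depot → S3 → S4 → S2 → S1 → S5 → Depot.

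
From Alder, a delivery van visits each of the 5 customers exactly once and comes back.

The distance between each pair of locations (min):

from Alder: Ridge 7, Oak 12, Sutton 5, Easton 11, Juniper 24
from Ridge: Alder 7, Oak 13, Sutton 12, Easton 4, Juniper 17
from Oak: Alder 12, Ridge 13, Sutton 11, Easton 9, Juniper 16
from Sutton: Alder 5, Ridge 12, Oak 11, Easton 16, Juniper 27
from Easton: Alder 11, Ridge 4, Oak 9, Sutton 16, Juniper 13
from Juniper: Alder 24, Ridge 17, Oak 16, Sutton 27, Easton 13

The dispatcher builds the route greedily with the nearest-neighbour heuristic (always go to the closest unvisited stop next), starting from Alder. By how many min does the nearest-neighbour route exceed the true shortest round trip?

14 min longer than the optimal tour.

Alder: Sutton=5, Ridge=7, Easton=11, Oak=12, Juniper=24 ⇒ Sutton
Sutton: Oak=11, Ridge=12, Easton=16, Juniper=27 ⇒ Oak
Oak: Easton=9, Ridge=13, Juniper=16 ⇒ Easton
Easton: Ridge=4, Juniper=13 ⇒ Ridge
Ridge: Juniper=17 ⇒ Juniper
NN route Alder → Sutton → Oak → Easton → Ridge → Juniper → Alder costs 70.
Optimal: Alder → Ridge → Easton → Juniper → Oak → Sutton → Alder costs 56 (by enumerating all 60 distinct tours).
Excess = 70 − 56 = 14.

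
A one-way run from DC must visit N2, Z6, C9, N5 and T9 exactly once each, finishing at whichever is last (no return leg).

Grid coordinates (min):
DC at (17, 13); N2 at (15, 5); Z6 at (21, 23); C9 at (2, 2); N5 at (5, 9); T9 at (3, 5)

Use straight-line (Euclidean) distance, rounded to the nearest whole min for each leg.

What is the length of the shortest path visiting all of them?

48 min — the minimum one-way total.

There are 5! = 120 possible orderings.
DC - N2 - Z6 - C9 - N5 - T9: 8+19+28+8+4 = 67
DC - N2 - Z6 - C9 - T9 - N5: 8+19+28+3+4 = 62
DC - N2 - Z6 - N5 - C9 - T9: 8+19+21+8+3 = 59
DC - N2 - Z6 - N5 - T9 - C9: 8+19+21+4+3 = 55
DC - N2 - Z6 - T9 - C9 - N5: 8+19+25+3+8 = 63
DC - N2 - Z6 - T9 - N5 - C9: 8+19+25+4+8 = 64
DC - N2 - C9 - Z6 - N5 - T9: 8+13+28+21+4 = 74
DC - N2 - C9 - Z6 - T9 - N5: 8+13+28+25+4 = 78
DC - N2 - C9 - N5 - Z6 - T9: 8+13+8+21+25 = 75
DC - N2 - C9 - N5 - T9 - Z6: 8+13+8+4+25 = 58
DC - N2 - C9 - T9 - Z6 - N5: 8+13+3+25+21 = 70
DC - N2 - C9 - T9 - N5 - Z6: 8+13+3+4+21 = 49
DC - N2 - N5 - Z6 - C9 - T9: 8+11+21+28+3 = 71
DC - N2 - N5 - Z6 - T9 - C9: 8+11+21+25+3 = 68
… (106 more)
DC - Z6 - N2 - N5 - T9 - C9: 11+19+11+4+3 = 48  ← best
The minimum is 48.
One shortest path: DC → Z6 → N2 → N5 → T9 → C9.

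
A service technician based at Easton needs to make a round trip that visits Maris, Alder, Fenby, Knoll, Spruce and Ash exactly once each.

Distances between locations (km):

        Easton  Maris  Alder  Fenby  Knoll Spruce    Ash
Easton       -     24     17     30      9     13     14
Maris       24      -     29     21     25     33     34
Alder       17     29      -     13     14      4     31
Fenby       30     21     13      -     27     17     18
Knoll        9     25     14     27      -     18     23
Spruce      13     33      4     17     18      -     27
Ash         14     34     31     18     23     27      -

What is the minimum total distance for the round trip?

With 6 stops there are 6!/2 = 360 distinct round trips (a route and its reverse cost the same).
Easton - Maris - Alder - Fenby - Knoll - Spruce - Ash - Easton: 24+29+13+27+18+27+14 = 152
Easton - Maris - Alder - Fenby - Knoll - Ash - Spruce - Easton: 24+29+13+27+23+27+13 = 156
Easton - Maris - Alder - Fenby - Spruce - Knoll - Ash - Easton: 24+29+13+17+18+23+14 = 138
Easton - Maris - Alder - Fenby - Spruce - Ash - Knoll - Easton: 24+29+13+17+27+23+9 = 142
Easton - Maris - Alder - Fenby - Ash - Knoll - Spruce - Easton: 24+29+13+18+23+18+13 = 138
Easton - Maris - Alder - Fenby - Ash - Spruce - Knoll - Easton: 24+29+13+18+27+18+9 = 138
Easton - Maris - Alder - Knoll - Fenby - Spruce - Ash - Easton: 24+29+14+27+17+27+14 = 152
Easton - Maris - Alder - Knoll - Fenby - Ash - Spruce - Easton: 24+29+14+27+18+27+13 = 152
… (352 more)
Easton - Spruce - Alder - Knoll - Maris - Fenby - Ash - Easton: 13+4+14+25+21+18+14 = 109  ← best
The minimum is 109.
One optimal route: Easton → Spruce → Alder → Knoll → Maris → Fenby → Ash → Easton (or its reverse).

Shortest round trip = 109 km.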